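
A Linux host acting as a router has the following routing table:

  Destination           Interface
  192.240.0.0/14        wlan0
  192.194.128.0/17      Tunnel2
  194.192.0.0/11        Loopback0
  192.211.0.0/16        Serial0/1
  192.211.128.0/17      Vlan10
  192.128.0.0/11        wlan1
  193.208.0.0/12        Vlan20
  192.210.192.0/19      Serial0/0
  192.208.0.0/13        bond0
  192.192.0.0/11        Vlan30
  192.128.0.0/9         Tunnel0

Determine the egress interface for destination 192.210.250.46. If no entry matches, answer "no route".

Routes whose prefix contains 192.210.250.46:
  192.128.0.0/9 (192.128.0.0 - 192.255.255.255) -> Tunnel0
  192.192.0.0/11 (192.192.0.0 - 192.223.255.255) -> Vlan30
  192.208.0.0/13 (192.208.0.0 - 192.215.255.255) -> bond0
More-specific entries that do NOT match:
  192.210.192.0/19 (192.210.192.0 - 192.210.223.255) does not contain 192.210.250.46
  192.194.128.0/17 (192.194.128.0 - 192.194.255.255) does not contain 192.210.250.46
  192.211.128.0/17 (192.211.128.0 - 192.211.255.255) does not contain 192.210.250.46
  192.211.0.0/16 (192.211.0.0 - 192.211.255.255) does not contain 192.210.250.46
  192.240.0.0/14 (192.240.0.0 - 192.243.255.255) does not contain 192.210.250.46
Longest matching prefix is /13 -> interface bond0.

bond0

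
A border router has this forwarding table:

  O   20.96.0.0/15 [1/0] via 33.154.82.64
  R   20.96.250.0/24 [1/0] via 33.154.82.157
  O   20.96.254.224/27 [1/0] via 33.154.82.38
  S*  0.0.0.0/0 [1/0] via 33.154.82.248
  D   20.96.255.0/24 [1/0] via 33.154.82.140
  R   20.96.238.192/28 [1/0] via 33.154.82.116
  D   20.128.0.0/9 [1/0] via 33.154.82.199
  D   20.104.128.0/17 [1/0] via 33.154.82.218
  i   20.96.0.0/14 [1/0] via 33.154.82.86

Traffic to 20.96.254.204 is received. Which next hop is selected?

Routes whose prefix contains 20.96.254.204:
  0.0.0.0/0 (default, matches everything) -> 33.154.82.248
  20.96.0.0/14 (20.96.0.0 - 20.99.255.255) -> 33.154.82.86
  20.96.0.0/15 (20.96.0.0 - 20.97.255.255) -> 33.154.82.64
More-specific entries that do NOT match:
  20.96.238.192/28 (20.96.238.192 - 20.96.238.207) does not contain 20.96.254.204
  20.96.254.224/27 (20.96.254.224 - 20.96.254.255) does not contain 20.96.254.204
  20.96.250.0/24 (20.96.250.0 - 20.96.250.255) does not contain 20.96.254.204
  20.96.255.0/24 (20.96.255.0 - 20.96.255.255) does not contain 20.96.254.204
  20.104.128.0/17 (20.104.128.0 - 20.104.255.255) does not contain 20.96.254.204
Longest matching prefix is /15 -> next hop 33.154.82.64.

33.154.82.64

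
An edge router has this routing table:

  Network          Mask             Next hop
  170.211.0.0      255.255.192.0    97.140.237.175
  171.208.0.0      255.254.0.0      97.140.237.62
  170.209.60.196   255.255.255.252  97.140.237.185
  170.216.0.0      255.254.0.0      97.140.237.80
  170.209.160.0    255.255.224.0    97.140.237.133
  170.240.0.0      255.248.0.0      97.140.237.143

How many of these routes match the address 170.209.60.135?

No listed prefix contains 170.209.60.135.
Total matching entries: 0.

0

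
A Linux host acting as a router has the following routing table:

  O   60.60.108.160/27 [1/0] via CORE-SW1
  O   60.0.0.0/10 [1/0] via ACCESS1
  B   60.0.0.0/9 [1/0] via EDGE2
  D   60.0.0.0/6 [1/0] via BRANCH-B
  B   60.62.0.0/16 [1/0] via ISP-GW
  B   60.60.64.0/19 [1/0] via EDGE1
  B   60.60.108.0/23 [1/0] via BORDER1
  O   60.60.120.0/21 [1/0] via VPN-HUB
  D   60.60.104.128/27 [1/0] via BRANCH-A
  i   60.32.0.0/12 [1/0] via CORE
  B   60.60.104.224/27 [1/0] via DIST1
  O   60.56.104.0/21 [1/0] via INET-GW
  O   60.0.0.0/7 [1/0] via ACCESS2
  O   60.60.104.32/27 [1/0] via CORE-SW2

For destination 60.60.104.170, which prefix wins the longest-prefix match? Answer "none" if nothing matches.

Entries matching 60.60.104.170:
  60.0.0.0/6 (60.0.0.0 - 63.255.255.255)
  60.0.0.0/7 (60.0.0.0 - 61.255.255.255)
  60.0.0.0/9 (60.0.0.0 - 60.127.255.255)
  60.0.0.0/10 (60.0.0.0 - 60.63.255.255)
Most specific is 60.0.0.0/10.

60.0.0.0/10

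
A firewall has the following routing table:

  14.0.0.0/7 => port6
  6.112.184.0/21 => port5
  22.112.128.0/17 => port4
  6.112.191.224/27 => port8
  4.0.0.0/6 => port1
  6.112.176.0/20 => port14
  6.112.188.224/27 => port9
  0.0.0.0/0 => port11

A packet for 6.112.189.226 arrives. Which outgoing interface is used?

port5

Routes whose prefix contains 6.112.189.226:
  0.0.0.0/0 (default, matches everything) -> port11
  4.0.0.0/6 (4.0.0.0 - 7.255.255.255) -> port1
  6.112.176.0/20 (6.112.176.0 - 6.112.191.255) -> port14
  6.112.184.0/21 (6.112.184.0 - 6.112.191.255) -> port5
More-specific entries that do NOT match:
  6.112.191.224/27 (6.112.191.224 - 6.112.191.255) does not contain 6.112.189.226
  6.112.188.224/27 (6.112.188.224 - 6.112.188.255) does not contain 6.112.189.226
Longest matching prefix is /21 -> interface port5.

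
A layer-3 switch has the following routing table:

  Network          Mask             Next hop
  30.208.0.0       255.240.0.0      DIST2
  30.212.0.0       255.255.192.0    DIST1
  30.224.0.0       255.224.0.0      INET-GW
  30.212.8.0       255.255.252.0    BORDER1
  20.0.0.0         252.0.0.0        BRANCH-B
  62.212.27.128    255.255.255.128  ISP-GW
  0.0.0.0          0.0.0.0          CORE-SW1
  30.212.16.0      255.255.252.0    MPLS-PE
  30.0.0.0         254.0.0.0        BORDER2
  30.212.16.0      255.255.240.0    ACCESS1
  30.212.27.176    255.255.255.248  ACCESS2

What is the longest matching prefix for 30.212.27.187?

Entries matching 30.212.27.187:
  0.0.0.0/0 (default, matches everything)
  30.0.0.0/7 (30.0.0.0 - 31.255.255.255)
  30.208.0.0/12 (30.208.0.0 - 30.223.255.255)
  30.212.0.0/18 (30.212.0.0 - 30.212.63.255)
  30.212.16.0/20 (30.212.16.0 - 30.212.31.255)
Most specific is 30.212.16.0/20.

30.212.16.0/20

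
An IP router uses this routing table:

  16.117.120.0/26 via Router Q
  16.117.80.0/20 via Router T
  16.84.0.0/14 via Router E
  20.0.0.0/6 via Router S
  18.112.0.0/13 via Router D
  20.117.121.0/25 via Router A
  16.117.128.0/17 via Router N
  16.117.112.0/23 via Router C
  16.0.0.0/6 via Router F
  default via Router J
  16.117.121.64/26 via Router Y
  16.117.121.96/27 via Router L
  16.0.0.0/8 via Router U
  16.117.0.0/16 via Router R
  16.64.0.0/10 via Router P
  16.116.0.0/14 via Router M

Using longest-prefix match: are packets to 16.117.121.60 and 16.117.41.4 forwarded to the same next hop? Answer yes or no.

yes

16.117.121.60: longest match 16.117.0.0/16 -> Router R
16.117.41.4: longest match 16.117.0.0/16 -> Router R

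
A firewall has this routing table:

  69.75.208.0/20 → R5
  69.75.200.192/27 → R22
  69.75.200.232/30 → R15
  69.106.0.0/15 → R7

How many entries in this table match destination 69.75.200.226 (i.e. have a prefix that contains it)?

No listed prefix contains 69.75.200.226.
Total matching entries: 0.

0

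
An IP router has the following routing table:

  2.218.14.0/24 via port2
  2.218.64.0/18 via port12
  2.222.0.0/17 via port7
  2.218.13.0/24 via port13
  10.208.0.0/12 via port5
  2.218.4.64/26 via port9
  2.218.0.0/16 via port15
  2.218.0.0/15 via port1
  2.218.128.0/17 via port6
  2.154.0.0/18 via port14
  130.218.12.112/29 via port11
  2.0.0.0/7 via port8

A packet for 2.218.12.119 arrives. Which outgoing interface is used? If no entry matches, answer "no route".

Routes whose prefix contains 2.218.12.119:
  2.0.0.0/7 (2.0.0.0 - 3.255.255.255) -> port8
  2.218.0.0/15 (2.218.0.0 - 2.219.255.255) -> port1
  2.218.0.0/16 (2.218.0.0 - 2.218.255.255) -> port15
More-specific entries that do NOT match:
  130.218.12.112/29 (130.218.12.112 - 130.218.12.119) does not contain 2.218.12.119
  2.218.4.64/26 (2.218.4.64 - 2.218.4.127) does not contain 2.218.12.119
  2.218.14.0/24 (2.218.14.0 - 2.218.14.255) does not contain 2.218.12.119
  2.218.13.0/24 (2.218.13.0 - 2.218.13.255) does not contain 2.218.12.119
  2.218.64.0/18 (2.218.64.0 - 2.218.127.255) does not contain 2.218.12.119
  2.154.0.0/18 (2.154.0.0 - 2.154.63.255) does not contain 2.218.12.119
  2.222.0.0/17 (2.222.0.0 - 2.222.127.255) does not contain 2.218.12.119
  2.218.128.0/17 (2.218.128.0 - 2.218.255.255) does not contain 2.218.12.119
Longest matching prefix is /16 -> interface port15.

port15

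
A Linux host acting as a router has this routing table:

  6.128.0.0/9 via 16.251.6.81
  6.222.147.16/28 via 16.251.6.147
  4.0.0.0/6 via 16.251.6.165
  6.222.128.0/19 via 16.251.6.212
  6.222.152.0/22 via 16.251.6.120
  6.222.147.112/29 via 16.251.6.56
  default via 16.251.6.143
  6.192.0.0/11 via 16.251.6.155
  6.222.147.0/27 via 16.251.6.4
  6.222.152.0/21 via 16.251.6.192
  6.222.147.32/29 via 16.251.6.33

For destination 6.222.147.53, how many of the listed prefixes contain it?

5

Prefixes containing 6.222.147.53:
  0.0.0.0/0 (default, matches everything)
  4.0.0.0/6 (4.0.0.0 - 7.255.255.255)
  6.128.0.0/9 (6.128.0.0 - 6.255.255.255)
  6.192.0.0/11 (6.192.0.0 - 6.223.255.255)
  6.222.128.0/19 (6.222.128.0 - 6.222.159.255)
Total matching entries: 5.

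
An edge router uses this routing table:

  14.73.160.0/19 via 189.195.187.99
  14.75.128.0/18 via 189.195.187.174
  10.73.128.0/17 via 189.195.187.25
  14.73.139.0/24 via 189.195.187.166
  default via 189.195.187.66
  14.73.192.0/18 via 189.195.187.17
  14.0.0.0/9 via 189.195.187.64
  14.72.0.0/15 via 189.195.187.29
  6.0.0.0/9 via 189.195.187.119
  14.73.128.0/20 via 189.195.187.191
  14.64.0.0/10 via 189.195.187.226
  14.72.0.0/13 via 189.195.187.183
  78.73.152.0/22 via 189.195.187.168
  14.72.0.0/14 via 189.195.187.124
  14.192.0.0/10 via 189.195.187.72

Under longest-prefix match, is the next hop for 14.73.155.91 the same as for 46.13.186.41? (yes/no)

no

14.73.155.91: longest match 14.72.0.0/15 -> 189.195.187.29
46.13.186.41: longest match 0.0.0.0/0 -> 189.195.187.66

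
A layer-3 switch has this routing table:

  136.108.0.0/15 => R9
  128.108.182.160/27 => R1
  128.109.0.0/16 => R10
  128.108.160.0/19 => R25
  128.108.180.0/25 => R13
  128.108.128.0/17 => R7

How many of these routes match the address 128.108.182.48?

Prefixes containing 128.108.182.48:
  128.108.128.0/17 (128.108.128.0 - 128.108.255.255)
  128.108.160.0/19 (128.108.160.0 - 128.108.191.255)
Total matching entries: 2.

2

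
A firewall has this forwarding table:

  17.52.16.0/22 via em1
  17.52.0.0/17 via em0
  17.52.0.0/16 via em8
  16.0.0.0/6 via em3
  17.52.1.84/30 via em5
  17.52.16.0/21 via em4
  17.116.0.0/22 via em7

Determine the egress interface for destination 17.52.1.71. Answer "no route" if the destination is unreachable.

em0

Routes whose prefix contains 17.52.1.71:
  16.0.0.0/6 (16.0.0.0 - 19.255.255.255) -> em3
  17.52.0.0/16 (17.52.0.0 - 17.52.255.255) -> em8
  17.52.0.0/17 (17.52.0.0 - 17.52.127.255) -> em0
More-specific entries that do NOT match:
  17.52.1.84/30 (17.52.1.84 - 17.52.1.87) does not contain 17.52.1.71
  17.52.16.0/22 (17.52.16.0 - 17.52.19.255) does not contain 17.52.1.71
  17.116.0.0/22 (17.116.0.0 - 17.116.3.255) does not contain 17.52.1.71
  17.52.16.0/21 (17.52.16.0 - 17.52.23.255) does not contain 17.52.1.71
Longest matching prefix is /17 -> interface em0.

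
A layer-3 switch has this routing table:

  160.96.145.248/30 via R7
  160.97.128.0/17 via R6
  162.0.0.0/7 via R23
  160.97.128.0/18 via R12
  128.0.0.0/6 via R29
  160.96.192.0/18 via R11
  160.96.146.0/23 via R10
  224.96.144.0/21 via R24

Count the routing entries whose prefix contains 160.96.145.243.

0

No listed prefix contains 160.96.145.243.
Total matching entries: 0.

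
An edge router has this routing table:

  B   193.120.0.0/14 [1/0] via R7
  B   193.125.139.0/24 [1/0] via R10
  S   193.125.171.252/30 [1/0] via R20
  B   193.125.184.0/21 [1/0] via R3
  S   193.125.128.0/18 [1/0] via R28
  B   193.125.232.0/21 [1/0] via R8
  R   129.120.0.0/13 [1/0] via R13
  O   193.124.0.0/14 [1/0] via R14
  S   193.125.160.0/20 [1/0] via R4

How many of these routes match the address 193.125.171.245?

3

Prefixes containing 193.125.171.245:
  193.124.0.0/14 (193.124.0.0 - 193.127.255.255)
  193.125.128.0/18 (193.125.128.0 - 193.125.191.255)
  193.125.160.0/20 (193.125.160.0 - 193.125.175.255)
Total matching entries: 3.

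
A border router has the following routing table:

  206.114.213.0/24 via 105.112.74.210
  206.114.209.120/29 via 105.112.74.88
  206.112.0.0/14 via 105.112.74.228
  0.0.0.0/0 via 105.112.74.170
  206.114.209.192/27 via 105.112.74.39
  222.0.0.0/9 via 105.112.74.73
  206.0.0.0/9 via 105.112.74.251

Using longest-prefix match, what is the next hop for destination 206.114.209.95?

105.112.74.228

Routes whose prefix contains 206.114.209.95:
  0.0.0.0/0 (default, matches everything) -> 105.112.74.170
  206.0.0.0/9 (206.0.0.0 - 206.127.255.255) -> 105.112.74.251
  206.112.0.0/14 (206.112.0.0 - 206.115.255.255) -> 105.112.74.228
More-specific entries that do NOT match:
  206.114.209.120/29 (206.114.209.120 - 206.114.209.127) does not contain 206.114.209.95
  206.114.209.192/27 (206.114.209.192 - 206.114.209.223) does not contain 206.114.209.95
  206.114.213.0/24 (206.114.213.0 - 206.114.213.255) does not contain 206.114.209.95
Longest matching prefix is /14 -> next hop 105.112.74.228.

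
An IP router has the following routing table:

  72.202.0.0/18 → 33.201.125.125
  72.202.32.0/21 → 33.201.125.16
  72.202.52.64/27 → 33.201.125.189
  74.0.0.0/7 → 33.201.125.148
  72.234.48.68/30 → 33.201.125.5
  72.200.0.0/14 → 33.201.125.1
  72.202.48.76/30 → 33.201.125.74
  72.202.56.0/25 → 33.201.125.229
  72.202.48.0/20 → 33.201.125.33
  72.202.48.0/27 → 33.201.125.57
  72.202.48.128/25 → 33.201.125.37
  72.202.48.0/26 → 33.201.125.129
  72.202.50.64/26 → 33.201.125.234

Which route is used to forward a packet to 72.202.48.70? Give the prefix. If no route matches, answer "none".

72.202.48.0/20

Entries matching 72.202.48.70:
  72.200.0.0/14 (72.200.0.0 - 72.203.255.255)
  72.202.0.0/18 (72.202.0.0 - 72.202.63.255)
  72.202.48.0/20 (72.202.48.0 - 72.202.63.255)
Most specific is 72.202.48.0/20.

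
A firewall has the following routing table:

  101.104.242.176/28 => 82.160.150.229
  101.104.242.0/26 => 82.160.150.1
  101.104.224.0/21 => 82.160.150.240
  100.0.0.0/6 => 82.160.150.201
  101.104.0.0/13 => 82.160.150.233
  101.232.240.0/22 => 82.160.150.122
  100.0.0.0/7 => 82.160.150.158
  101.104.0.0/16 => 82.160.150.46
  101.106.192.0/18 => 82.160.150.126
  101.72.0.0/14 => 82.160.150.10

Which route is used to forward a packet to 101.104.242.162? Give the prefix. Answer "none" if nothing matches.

101.104.0.0/16

Entries matching 101.104.242.162:
  100.0.0.0/6 (100.0.0.0 - 103.255.255.255)
  100.0.0.0/7 (100.0.0.0 - 101.255.255.255)
  101.104.0.0/13 (101.104.0.0 - 101.111.255.255)
  101.104.0.0/16 (101.104.0.0 - 101.104.255.255)
Most specific is 101.104.0.0/16.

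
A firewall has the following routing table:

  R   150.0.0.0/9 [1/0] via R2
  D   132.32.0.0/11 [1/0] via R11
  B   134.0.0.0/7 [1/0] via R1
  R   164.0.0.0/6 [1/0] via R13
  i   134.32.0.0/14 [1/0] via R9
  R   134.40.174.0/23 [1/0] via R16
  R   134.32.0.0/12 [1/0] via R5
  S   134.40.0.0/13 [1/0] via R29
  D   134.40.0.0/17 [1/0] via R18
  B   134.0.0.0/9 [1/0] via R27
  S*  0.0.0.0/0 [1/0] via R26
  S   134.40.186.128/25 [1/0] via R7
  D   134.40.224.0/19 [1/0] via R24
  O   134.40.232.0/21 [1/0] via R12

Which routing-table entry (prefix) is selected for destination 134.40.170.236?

Entries matching 134.40.170.236:
  0.0.0.0/0 (default, matches everything)
  134.0.0.0/7 (134.0.0.0 - 135.255.255.255)
  134.0.0.0/9 (134.0.0.0 - 134.127.255.255)
  134.32.0.0/12 (134.32.0.0 - 134.47.255.255)
  134.40.0.0/13 (134.40.0.0 - 134.47.255.255)
Most specific is 134.40.0.0/13.

134.40.0.0/13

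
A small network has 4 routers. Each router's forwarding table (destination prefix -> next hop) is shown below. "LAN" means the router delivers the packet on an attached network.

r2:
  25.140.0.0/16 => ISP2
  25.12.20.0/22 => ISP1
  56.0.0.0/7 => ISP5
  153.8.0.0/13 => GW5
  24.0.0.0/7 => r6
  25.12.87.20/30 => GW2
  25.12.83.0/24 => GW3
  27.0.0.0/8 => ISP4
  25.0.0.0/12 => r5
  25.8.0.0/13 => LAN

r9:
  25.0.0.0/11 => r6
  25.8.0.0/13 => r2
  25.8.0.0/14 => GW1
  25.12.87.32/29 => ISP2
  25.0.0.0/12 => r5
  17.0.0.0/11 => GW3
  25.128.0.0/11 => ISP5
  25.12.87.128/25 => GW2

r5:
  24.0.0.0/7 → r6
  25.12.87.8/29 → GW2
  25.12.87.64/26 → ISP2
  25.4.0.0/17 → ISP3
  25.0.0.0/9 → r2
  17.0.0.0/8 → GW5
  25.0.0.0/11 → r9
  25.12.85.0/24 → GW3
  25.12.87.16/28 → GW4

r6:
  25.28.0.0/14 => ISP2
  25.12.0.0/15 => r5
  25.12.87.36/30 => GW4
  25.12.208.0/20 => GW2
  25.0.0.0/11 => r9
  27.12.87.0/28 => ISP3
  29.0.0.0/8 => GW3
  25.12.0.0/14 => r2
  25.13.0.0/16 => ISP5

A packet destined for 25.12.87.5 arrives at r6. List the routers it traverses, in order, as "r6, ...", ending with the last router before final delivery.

r6, r5, r9, r2

At r6: longest match for 25.12.87.5 is 25.12.0.0/15 -> r5
At r5: longest match for 25.12.87.5 is 25.0.0.0/11 -> r9
At r9: longest match for 25.12.87.5 is 25.8.0.0/13 -> r2
At r2: longest match for 25.12.87.5 is 25.8.0.0/13 -> LAN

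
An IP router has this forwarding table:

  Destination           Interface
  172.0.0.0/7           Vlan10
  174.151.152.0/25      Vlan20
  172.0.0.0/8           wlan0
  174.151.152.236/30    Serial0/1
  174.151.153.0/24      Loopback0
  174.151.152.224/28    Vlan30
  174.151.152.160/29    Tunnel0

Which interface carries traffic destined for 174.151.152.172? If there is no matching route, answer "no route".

No entry's prefix contains 174.151.152.172; there is no default route.

no route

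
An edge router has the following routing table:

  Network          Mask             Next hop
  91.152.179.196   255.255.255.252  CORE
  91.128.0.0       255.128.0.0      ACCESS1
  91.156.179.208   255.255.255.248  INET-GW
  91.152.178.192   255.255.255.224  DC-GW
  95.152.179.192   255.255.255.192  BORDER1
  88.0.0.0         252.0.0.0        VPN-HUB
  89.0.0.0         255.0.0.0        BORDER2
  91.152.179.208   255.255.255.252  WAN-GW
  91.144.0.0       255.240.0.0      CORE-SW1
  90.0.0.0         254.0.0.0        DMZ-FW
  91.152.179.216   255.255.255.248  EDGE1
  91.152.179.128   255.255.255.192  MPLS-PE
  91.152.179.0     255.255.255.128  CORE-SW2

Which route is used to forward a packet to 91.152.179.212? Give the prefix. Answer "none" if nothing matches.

Entries matching 91.152.179.212:
  88.0.0.0/6 (88.0.0.0 - 91.255.255.255)
  90.0.0.0/7 (90.0.0.0 - 91.255.255.255)
  91.128.0.0/9 (91.128.0.0 - 91.255.255.255)
  91.144.0.0/12 (91.144.0.0 - 91.159.255.255)
Most specific is 91.144.0.0/12.

91.144.0.0/12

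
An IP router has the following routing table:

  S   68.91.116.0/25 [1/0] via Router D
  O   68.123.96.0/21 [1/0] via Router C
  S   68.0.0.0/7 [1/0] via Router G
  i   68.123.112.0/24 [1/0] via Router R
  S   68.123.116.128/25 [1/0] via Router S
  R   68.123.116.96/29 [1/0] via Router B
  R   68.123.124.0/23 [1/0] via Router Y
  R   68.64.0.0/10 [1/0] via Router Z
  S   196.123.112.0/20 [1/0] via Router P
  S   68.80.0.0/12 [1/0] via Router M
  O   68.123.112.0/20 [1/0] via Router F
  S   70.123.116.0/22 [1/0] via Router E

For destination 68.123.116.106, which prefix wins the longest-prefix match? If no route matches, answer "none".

Entries matching 68.123.116.106:
  68.0.0.0/7 (68.0.0.0 - 69.255.255.255)
  68.64.0.0/10 (68.64.0.0 - 68.127.255.255)
  68.123.112.0/20 (68.123.112.0 - 68.123.127.255)
Most specific is 68.123.112.0/20.

68.123.112.0/20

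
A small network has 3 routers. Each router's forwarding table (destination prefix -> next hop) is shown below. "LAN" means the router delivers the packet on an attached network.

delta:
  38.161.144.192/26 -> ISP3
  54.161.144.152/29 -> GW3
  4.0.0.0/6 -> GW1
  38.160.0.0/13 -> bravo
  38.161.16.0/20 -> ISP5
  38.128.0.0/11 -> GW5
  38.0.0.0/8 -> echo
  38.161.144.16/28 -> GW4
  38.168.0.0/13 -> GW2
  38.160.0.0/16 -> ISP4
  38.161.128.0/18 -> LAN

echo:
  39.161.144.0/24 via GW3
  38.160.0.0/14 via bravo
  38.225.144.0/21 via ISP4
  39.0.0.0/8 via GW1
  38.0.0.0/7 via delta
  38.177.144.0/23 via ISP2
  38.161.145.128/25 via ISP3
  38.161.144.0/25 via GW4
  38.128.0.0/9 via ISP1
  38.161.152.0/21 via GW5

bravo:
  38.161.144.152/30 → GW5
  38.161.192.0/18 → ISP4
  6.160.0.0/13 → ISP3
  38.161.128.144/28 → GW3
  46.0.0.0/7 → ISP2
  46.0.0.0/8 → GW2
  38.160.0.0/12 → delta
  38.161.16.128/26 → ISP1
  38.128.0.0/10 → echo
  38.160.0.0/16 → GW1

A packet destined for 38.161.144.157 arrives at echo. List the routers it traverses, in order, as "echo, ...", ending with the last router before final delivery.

At echo: longest match for 38.161.144.157 is 38.160.0.0/14 -> bravo
At bravo: longest match for 38.161.144.157 is 38.160.0.0/12 -> delta
At delta: longest match for 38.161.144.157 is 38.161.128.0/18 -> LAN

echo, bravo, delta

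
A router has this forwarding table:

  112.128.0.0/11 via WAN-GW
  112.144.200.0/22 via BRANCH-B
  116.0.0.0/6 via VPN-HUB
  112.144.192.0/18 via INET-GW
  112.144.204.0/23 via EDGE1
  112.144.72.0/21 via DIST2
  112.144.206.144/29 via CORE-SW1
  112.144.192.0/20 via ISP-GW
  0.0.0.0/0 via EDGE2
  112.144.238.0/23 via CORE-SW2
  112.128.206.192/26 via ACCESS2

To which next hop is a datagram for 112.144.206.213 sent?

ISP-GW

Routes whose prefix contains 112.144.206.213:
  0.0.0.0/0 (default, matches everything) -> EDGE2
  112.128.0.0/11 (112.128.0.0 - 112.159.255.255) -> WAN-GW
  112.144.192.0/18 (112.144.192.0 - 112.144.255.255) -> INET-GW
  112.144.192.0/20 (112.144.192.0 - 112.144.207.255) -> ISP-GW
More-specific entries that do NOT match:
  112.144.206.144/29 (112.144.206.144 - 112.144.206.151) does not contain 112.144.206.213
  112.128.206.192/26 (112.128.206.192 - 112.128.206.255) does not contain 112.144.206.213
  112.144.204.0/23 (112.144.204.0 - 112.144.205.255) does not contain 112.144.206.213
  112.144.238.0/23 (112.144.238.0 - 112.144.239.255) does not contain 112.144.206.213
  112.144.200.0/22 (112.144.200.0 - 112.144.203.255) does not contain 112.144.206.213
  112.144.72.0/21 (112.144.72.0 - 112.144.79.255) does not contain 112.144.206.213
Longest matching prefix is /20 -> next hop ISP-GW.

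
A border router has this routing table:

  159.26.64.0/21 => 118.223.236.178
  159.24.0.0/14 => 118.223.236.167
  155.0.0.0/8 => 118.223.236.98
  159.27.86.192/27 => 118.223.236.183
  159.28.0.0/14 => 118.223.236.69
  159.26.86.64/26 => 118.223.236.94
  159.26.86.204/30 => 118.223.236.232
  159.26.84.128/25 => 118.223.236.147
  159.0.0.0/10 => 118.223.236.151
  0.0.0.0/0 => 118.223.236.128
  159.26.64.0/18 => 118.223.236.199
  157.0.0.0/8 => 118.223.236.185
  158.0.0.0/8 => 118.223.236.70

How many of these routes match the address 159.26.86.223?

4

Prefixes containing 159.26.86.223:
  0.0.0.0/0 (default, matches everything)
  159.0.0.0/10 (159.0.0.0 - 159.63.255.255)
  159.24.0.0/14 (159.24.0.0 - 159.27.255.255)
  159.26.64.0/18 (159.26.64.0 - 159.26.127.255)
Total matching entries: 4.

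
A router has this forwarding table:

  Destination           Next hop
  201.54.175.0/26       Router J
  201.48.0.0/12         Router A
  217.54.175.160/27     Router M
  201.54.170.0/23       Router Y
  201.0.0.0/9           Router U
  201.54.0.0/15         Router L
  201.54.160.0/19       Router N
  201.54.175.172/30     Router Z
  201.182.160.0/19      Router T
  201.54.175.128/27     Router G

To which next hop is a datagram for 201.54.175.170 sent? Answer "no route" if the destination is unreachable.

Routes whose prefix contains 201.54.175.170:
  201.0.0.0/9 (201.0.0.0 - 201.127.255.255) -> Router U
  201.48.0.0/12 (201.48.0.0 - 201.63.255.255) -> Router A
  201.54.0.0/15 (201.54.0.0 - 201.55.255.255) -> Router L
  201.54.160.0/19 (201.54.160.0 - 201.54.191.255) -> Router N
More-specific entries that do NOT match:
  201.54.175.172/30 (201.54.175.172 - 201.54.175.175) does not contain 201.54.175.170
  217.54.175.160/27 (217.54.175.160 - 217.54.175.191) does not contain 201.54.175.170
  201.54.175.128/27 (201.54.175.128 - 201.54.175.159) does not contain 201.54.175.170
  201.54.175.0/26 (201.54.175.0 - 201.54.175.63) does not contain 201.54.175.170
  201.54.170.0/23 (201.54.170.0 - 201.54.171.255) does not contain 201.54.175.170
Longest matching prefix is /19 -> next hop Router N.

Router N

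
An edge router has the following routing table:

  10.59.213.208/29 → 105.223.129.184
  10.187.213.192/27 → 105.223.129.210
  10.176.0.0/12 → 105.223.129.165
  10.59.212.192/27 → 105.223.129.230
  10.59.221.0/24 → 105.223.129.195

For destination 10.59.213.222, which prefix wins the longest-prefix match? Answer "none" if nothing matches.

none

10.59.213.222 is outside every listed prefix and there is no default route.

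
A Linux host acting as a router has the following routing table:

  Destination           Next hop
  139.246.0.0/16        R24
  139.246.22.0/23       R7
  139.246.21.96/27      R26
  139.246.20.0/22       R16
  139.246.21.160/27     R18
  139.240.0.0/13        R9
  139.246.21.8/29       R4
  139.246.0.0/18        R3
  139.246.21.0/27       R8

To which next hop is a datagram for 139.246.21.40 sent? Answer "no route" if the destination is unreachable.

R16

Routes whose prefix contains 139.246.21.40:
  139.240.0.0/13 (139.240.0.0 - 139.247.255.255) -> R9
  139.246.0.0/16 (139.246.0.0 - 139.246.255.255) -> R24
  139.246.0.0/18 (139.246.0.0 - 139.246.63.255) -> R3
  139.246.20.0/22 (139.246.20.0 - 139.246.23.255) -> R16
More-specific entries that do NOT match:
  139.246.21.8/29 (139.246.21.8 - 139.246.21.15) does not contain 139.246.21.40
  139.246.21.96/27 (139.246.21.96 - 139.246.21.127) does not contain 139.246.21.40
  139.246.21.160/27 (139.246.21.160 - 139.246.21.191) does not contain 139.246.21.40
  139.246.21.0/27 (139.246.21.0 - 139.246.21.31) does not contain 139.246.21.40
  139.246.22.0/23 (139.246.22.0 - 139.246.23.255) does not contain 139.246.21.40
Longest matching prefix is /22 -> next hop R16.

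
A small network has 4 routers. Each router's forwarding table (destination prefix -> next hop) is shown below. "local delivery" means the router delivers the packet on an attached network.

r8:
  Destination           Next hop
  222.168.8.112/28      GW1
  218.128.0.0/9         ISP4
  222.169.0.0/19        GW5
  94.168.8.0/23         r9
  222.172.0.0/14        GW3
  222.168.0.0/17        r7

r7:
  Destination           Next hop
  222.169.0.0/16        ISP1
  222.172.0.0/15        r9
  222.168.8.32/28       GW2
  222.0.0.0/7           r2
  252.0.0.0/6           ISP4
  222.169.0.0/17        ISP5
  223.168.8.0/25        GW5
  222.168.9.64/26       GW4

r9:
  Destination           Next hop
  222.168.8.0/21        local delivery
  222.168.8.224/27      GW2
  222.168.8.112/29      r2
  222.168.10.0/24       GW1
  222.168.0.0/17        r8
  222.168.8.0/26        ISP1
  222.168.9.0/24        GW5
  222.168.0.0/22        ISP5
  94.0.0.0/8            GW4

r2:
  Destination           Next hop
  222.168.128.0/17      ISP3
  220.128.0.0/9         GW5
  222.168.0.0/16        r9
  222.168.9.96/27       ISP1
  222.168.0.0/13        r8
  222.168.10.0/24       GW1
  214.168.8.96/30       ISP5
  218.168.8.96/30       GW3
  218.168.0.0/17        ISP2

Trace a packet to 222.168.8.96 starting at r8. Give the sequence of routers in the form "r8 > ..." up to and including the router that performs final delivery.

r8 > r7 > r2 > r9

At r8: longest match for 222.168.8.96 is 222.168.0.0/17 -> r7
At r7: longest match for 222.168.8.96 is 222.0.0.0/7 -> r2
At r2: longest match for 222.168.8.96 is 222.168.0.0/16 -> r9
At r9: longest match for 222.168.8.96 is 222.168.8.0/21 -> local delivery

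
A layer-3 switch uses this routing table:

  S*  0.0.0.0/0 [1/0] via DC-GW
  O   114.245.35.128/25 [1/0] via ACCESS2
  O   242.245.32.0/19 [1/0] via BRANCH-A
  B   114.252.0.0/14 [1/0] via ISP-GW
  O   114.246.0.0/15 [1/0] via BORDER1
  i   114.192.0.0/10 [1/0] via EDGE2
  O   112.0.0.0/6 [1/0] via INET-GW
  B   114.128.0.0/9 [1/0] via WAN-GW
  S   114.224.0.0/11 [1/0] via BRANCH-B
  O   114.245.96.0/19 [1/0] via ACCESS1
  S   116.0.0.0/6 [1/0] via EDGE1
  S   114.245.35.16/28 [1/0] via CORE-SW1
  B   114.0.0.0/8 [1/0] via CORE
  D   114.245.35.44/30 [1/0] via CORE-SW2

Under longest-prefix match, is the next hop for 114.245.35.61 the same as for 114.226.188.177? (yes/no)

yes

114.245.35.61: longest match 114.224.0.0/11 -> BRANCH-B
114.226.188.177: longest match 114.224.0.0/11 -> BRANCH-B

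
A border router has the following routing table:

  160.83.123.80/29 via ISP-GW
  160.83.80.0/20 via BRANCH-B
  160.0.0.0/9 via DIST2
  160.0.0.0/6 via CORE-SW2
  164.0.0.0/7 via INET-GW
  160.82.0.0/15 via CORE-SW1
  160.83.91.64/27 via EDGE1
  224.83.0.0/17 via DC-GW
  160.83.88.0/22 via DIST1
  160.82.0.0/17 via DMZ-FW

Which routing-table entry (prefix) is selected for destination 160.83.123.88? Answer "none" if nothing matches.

160.82.0.0/15

Entries matching 160.83.123.88:
  160.0.0.0/6 (160.0.0.0 - 163.255.255.255)
  160.0.0.0/9 (160.0.0.0 - 160.127.255.255)
  160.82.0.0/15 (160.82.0.0 - 160.83.255.255)
Most specific is 160.82.0.0/15.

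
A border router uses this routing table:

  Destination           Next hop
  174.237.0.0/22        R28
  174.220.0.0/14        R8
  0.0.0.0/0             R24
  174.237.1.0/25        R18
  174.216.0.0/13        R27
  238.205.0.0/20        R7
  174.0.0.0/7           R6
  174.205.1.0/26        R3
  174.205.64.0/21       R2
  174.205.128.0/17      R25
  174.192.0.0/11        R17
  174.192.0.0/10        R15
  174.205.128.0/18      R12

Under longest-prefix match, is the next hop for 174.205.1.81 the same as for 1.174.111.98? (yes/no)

174.205.1.81: longest match 174.192.0.0/11 -> R17
1.174.111.98: longest match 0.0.0.0/0 -> R24

no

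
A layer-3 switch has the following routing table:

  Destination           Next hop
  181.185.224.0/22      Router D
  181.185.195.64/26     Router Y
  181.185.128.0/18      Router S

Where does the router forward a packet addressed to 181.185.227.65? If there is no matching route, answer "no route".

Routes whose prefix contains 181.185.227.65:
  181.185.224.0/22 (181.185.224.0 - 181.185.227.255) -> Router D
More-specific entries that do NOT match:
  181.185.195.64/26 (181.185.195.64 - 181.185.195.127) does not contain 181.185.227.65
Longest matching prefix is /22 -> next hop Router D.

Router D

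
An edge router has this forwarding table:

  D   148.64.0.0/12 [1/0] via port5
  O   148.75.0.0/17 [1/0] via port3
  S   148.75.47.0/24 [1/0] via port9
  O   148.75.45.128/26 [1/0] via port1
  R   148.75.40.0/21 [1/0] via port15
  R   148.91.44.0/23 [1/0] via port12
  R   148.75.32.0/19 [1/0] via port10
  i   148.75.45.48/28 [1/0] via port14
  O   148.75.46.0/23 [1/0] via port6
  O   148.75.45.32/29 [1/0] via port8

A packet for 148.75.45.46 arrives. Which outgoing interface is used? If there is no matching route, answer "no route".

Routes whose prefix contains 148.75.45.46:
  148.64.0.0/12 (148.64.0.0 - 148.79.255.255) -> port5
  148.75.0.0/17 (148.75.0.0 - 148.75.127.255) -> port3
  148.75.32.0/19 (148.75.32.0 - 148.75.63.255) -> port10
  148.75.40.0/21 (148.75.40.0 - 148.75.47.255) -> port15
More-specific entries that do NOT match:
  148.75.45.32/29 (148.75.45.32 - 148.75.45.39) does not contain 148.75.45.46
  148.75.45.48/28 (148.75.45.48 - 148.75.45.63) does not contain 148.75.45.46
  148.75.45.128/26 (148.75.45.128 - 148.75.45.191) does not contain 148.75.45.46
  148.75.47.0/24 (148.75.47.0 - 148.75.47.255) does not contain 148.75.45.46
  148.91.44.0/23 (148.91.44.0 - 148.91.45.255) does not contain 148.75.45.46
  148.75.46.0/23 (148.75.46.0 - 148.75.47.255) does not contain 148.75.45.46
Longest matching prefix is /21 -> interface port15.

port15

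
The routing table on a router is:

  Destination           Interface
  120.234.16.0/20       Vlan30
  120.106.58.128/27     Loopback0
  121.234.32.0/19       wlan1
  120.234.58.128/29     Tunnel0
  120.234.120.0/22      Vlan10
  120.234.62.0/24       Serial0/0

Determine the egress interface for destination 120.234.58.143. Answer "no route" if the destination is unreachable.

no route

No entry's prefix contains 120.234.58.143; there is no default route.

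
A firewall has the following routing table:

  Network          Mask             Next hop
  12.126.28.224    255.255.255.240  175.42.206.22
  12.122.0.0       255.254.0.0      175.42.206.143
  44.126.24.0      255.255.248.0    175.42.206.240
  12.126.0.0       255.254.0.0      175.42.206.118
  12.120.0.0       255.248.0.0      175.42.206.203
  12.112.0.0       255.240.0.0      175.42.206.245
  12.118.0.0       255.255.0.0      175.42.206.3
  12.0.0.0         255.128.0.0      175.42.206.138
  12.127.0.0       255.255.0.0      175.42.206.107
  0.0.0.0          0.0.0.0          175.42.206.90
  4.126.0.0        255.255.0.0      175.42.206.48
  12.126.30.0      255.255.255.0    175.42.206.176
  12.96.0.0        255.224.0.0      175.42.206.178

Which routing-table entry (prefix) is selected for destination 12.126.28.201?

12.126.0.0/15

Entries matching 12.126.28.201:
  0.0.0.0/0 (default, matches everything)
  12.0.0.0/9 (12.0.0.0 - 12.127.255.255)
  12.96.0.0/11 (12.96.0.0 - 12.127.255.255)
  12.112.0.0/12 (12.112.0.0 - 12.127.255.255)
  12.120.0.0/13 (12.120.0.0 - 12.127.255.255)
  12.126.0.0/15 (12.126.0.0 - 12.127.255.255)
Most specific is 12.126.0.0/15.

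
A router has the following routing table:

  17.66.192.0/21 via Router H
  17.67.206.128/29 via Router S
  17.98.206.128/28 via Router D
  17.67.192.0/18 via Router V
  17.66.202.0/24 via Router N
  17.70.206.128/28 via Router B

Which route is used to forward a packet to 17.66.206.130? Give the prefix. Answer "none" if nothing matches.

none

17.66.206.130 is outside every listed prefix and there is no default route.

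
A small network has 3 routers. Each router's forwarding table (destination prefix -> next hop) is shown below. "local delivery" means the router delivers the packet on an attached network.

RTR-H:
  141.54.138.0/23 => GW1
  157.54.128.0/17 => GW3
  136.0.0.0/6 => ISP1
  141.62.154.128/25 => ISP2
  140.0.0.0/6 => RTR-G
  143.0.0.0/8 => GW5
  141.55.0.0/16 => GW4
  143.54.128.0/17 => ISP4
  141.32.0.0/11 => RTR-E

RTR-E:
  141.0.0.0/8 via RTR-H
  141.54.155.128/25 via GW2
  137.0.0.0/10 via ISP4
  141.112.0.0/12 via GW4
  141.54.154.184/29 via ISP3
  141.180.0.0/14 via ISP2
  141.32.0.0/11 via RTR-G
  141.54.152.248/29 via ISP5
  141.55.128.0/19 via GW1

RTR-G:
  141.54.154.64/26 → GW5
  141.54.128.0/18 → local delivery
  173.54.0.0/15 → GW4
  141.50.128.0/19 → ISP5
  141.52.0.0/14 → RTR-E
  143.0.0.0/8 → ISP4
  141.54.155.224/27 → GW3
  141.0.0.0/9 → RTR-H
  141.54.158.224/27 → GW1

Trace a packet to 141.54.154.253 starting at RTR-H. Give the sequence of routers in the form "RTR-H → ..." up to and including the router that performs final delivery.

At RTR-H: longest match for 141.54.154.253 is 141.32.0.0/11 -> RTR-E
At RTR-E: longest match for 141.54.154.253 is 141.32.0.0/11 -> RTR-G
At RTR-G: longest match for 141.54.154.253 is 141.54.128.0/18 -> local delivery

RTR-H → RTR-E → RTR-G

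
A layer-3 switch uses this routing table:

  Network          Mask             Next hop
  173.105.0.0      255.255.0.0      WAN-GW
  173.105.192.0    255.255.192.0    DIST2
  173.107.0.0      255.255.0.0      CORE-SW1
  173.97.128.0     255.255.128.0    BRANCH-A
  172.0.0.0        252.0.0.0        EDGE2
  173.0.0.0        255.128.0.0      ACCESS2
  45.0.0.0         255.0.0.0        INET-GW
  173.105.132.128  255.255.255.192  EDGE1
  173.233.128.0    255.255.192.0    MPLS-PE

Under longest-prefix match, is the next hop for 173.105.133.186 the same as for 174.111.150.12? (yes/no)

173.105.133.186: longest match 173.105.0.0/16 -> WAN-GW
174.111.150.12: longest match 172.0.0.0/6 -> EDGE2

no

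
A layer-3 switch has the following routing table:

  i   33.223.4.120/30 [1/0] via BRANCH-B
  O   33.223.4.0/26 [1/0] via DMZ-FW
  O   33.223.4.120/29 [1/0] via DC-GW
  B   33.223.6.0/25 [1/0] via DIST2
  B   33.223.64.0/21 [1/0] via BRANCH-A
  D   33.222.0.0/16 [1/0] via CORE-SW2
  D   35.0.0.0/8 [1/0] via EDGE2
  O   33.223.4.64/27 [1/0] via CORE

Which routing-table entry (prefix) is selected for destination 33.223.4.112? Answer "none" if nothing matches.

none

33.223.4.112 is outside every listed prefix and there is no default route.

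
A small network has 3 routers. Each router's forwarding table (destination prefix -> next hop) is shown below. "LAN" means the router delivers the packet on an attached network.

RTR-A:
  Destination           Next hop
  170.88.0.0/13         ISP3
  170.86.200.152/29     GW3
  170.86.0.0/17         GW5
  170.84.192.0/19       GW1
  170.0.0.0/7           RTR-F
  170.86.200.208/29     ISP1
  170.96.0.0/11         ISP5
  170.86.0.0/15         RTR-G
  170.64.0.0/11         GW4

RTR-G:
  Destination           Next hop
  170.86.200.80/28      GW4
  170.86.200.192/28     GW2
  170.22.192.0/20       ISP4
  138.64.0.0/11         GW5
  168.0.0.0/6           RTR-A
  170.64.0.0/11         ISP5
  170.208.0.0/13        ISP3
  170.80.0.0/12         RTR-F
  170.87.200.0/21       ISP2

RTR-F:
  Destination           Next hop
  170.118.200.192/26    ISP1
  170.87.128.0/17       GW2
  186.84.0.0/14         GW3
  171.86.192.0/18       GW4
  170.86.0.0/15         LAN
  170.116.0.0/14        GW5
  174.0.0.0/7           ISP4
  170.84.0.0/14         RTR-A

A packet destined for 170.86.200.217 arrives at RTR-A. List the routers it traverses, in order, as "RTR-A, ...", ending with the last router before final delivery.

At RTR-A: longest match for 170.86.200.217 is 170.86.0.0/15 -> RTR-G
At RTR-G: longest match for 170.86.200.217 is 170.80.0.0/12 -> RTR-F
At RTR-F: longest match for 170.86.200.217 is 170.86.0.0/15 -> LAN

RTR-A, RTR-G, RTR-F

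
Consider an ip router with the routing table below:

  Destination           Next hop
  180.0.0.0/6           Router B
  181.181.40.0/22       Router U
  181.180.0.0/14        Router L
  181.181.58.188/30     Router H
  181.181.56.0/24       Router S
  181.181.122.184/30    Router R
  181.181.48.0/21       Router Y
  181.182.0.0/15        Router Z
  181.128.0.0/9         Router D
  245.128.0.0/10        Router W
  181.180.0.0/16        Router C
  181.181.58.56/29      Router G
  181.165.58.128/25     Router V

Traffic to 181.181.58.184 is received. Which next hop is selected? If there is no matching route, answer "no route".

Router L

Routes whose prefix contains 181.181.58.184:
  180.0.0.0/6 (180.0.0.0 - 183.255.255.255) -> Router B
  181.128.0.0/9 (181.128.0.0 - 181.255.255.255) -> Router D
  181.180.0.0/14 (181.180.0.0 - 181.183.255.255) -> Router L
More-specific entries that do NOT match:
  181.181.58.188/30 (181.181.58.188 - 181.181.58.191) does not contain 181.181.58.184
  181.181.122.184/30 (181.181.122.184 - 181.181.122.187) does not contain 181.181.58.184
  181.181.58.56/29 (181.181.58.56 - 181.181.58.63) does not contain 181.181.58.184
  181.165.58.128/25 (181.165.58.128 - 181.165.58.255) does not contain 181.181.58.184
  181.181.56.0/24 (181.181.56.0 - 181.181.56.255) does not contain 181.181.58.184
  181.181.40.0/22 (181.181.40.0 - 181.181.43.255) does not contain 181.181.58.184
  181.181.48.0/21 (181.181.48.0 - 181.181.55.255) does not contain 181.181.58.184
  181.180.0.0/16 (181.180.0.0 - 181.180.255.255) does not contain 181.181.58.184
  181.182.0.0/15 (181.182.0.0 - 181.183.255.255) does not contain 181.181.58.184
Longest matching prefix is /14 -> next hop Router L.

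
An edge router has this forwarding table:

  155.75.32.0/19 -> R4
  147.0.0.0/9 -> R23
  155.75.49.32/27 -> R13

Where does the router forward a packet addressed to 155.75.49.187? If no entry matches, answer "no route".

Routes whose prefix contains 155.75.49.187:
  155.75.32.0/19 (155.75.32.0 - 155.75.63.255) -> R4
More-specific entries that do NOT match:
  155.75.49.32/27 (155.75.49.32 - 155.75.49.63) does not contain 155.75.49.187
Longest matching prefix is /19 -> next hop R4.

R4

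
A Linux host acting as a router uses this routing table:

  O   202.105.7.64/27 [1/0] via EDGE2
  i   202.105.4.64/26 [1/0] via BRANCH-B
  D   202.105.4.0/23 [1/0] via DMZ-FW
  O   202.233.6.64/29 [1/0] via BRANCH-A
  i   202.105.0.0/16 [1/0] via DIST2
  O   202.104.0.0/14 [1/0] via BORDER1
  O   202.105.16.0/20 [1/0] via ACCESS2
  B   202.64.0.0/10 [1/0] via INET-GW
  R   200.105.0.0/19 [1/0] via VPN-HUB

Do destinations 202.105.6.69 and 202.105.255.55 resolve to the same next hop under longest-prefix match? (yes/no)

yes

202.105.6.69: longest match 202.105.0.0/16 -> DIST2
202.105.255.55: longest match 202.105.0.0/16 -> DIST2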